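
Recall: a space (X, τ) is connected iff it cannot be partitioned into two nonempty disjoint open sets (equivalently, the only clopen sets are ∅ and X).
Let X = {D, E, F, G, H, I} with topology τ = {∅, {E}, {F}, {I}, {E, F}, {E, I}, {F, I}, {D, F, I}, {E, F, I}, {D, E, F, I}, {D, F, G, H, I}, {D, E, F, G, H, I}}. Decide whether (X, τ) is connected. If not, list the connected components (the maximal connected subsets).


(X, τ) is disconnected; components = [{E}, {D, F, G, H, I}].

Find clopen sets (U ∈ τ with X ∖ U ∈ τ):
  U = ∅, X ∖ U = {D, E, F, G, H, I} — both open, so U is clopen.
  U = {E}, X ∖ U = {D, F, G, H, I} — both open, so U is clopen.
  U = {D, F, G, H, I}, X ∖ U = {E} — both open, so U is clopen.
  U = {D, E, F, G, H, I}, X ∖ U = ∅ — both open, so U is clopen.
Nontrivial clopen(s) exist: e.g. {E}. So (X, τ) is disconnected.
Compute connected components by grouping points that agree on all clopens:
  component: {E}
  component: {D, F, G, H, I}


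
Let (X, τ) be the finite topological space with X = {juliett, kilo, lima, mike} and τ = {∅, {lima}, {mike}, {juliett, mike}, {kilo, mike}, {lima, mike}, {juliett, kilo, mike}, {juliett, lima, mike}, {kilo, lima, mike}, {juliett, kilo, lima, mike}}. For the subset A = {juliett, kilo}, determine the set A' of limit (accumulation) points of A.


A' = ∅

For each x ∈ X, list the open sets U ∈ τ with x ∈ U, then check whether U ∩ (A ∖ {x}) ≠ ∅ for every such U.
  x = juliett: open {juliett, mike} ∋ x has {juliett, mike} ∩ (A ∖ {juliett}) = ∅, so x is NOT a limit point.
  x = kilo: open {kilo, mike} ∋ x has {kilo, mike} ∩ (A ∖ {kilo}) = ∅, so x is NOT a limit point.
  x = lima: open {lima} ∋ x has {lima} ∩ (A ∖ {lima}) = ∅, so x is NOT a limit point.
  x = mike: open {mike} ∋ x has {mike} ∩ (A ∖ {mike}) = ∅, so x is NOT a limit point.
Collecting: A' = ∅.


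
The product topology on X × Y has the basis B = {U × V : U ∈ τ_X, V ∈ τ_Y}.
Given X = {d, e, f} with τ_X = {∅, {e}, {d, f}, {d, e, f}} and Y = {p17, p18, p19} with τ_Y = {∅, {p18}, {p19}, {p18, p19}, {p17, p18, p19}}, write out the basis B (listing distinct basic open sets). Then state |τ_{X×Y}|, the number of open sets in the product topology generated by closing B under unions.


Basis B = {∅ × ∅, {e} × {p18}, {e} × {p19}, {d, f} × {p18}, {d, f} × {p19}, {e} × {p18, p19}, {d, e, f} × {p18}, {d, e, f} × {p19}, {e} × {p17, p18, p19}, {d, f} × {p18, p19}, {d, f} × {p17, p18, p19}, {d, e, f} × {p18, p19}, {d, e, f} × {p17, p18, p19}}; |τ_{X×Y}| = 25.

Enumerate products U × V with U ∈ τ_X, V ∈ τ_Y (deduplicated):
  ∅ × ∅ = {} (∅)
  {e} × {p18} = {(e,p18)}
  {e} × {p19} = {(e,p19)}
  {d, f} × {p18} = {(d,p18), (f,p18)}
  {d, f} × {p19} = {(d,p19), (f,p19)}
  {e} × {p18, p19} = {(e,p18), (e,p19)}
  {d, e, f} × {p18} = {(d,p18), (e,p18), (f,p18)}
  {d, e, f} × {p19} = {(d,p19), (e,p19), (f,p19)}
  {e} × {p17, p18, p19} = {(e,p17), (e,p18), (e,p19)}
  {d, f} × {p18, p19} = {(d,p18), (d,p19), (f,p18), (f,p19)}
  {d, f} × {p17, p18, p19} = {(d,p17), (d,p18), (d,p19), (f,p17), (f,p18), (f,p19)}
  {d, e, f} × {p18, p19} = {(d,p18), (d,p19), (e,p18), (e,p19), (f,p18), (f,p19)}
  {d, e, f} × {p17, p18, p19} = {(d,p17), (d,p18), (d,p19), (e,p17), (e,p18), (e,p19), (f,p17), (f,p18), (f,p19)}
These 13 distinct sets form the basis B.
Close under arbitrary unions to get τ_{X×Y}; counting gives |τ_{X×Y}| = 25.


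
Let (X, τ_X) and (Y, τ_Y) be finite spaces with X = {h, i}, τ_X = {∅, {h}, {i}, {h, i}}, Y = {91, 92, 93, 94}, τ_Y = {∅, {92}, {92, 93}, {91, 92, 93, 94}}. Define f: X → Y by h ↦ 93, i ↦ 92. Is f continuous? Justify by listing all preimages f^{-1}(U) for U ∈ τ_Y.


f IS continuous.

Compute f^{-1}(U) for each U ∈ τ_Y:
  U = ∅: f^{-1}(U) = ∅ ∈ τ_X ✓.
  U = {92}: f^{-1}(U) = {i} ∈ τ_X ✓.
  U = {92, 93}: f^{-1}(U) = {h, i} ∈ τ_X ✓.
  U = {91, 92, 93, 94}: f^{-1}(U) = {h, i} ∈ τ_X ✓.
Every preimage lies in τ_X, so f IS continuous.


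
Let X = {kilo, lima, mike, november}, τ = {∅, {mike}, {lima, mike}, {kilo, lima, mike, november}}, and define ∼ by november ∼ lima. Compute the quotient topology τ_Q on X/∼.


X/∼ = {[kilo], [lima=november], [mike]}; |τ_Q| = 3.

Equivalence classes: [kilo], [lima=november], [mike].
Quotient map π: X → X/∼ sends kilo ↦ [kilo], lima ↦ [lima=november], mike ↦ [mike], november ↦ [lima=november].
For each subset V ⊆ X/∼, compute π^{-1}(V) ⊆ X and check whether π^{-1}(V) ∈ τ. V is open in τ_Q iff π^{-1}(V) ∈ τ.
  V = {}: π^{-1}(V) = ∅ ∈ τ ✓.
  V = {[kilo]}: π^{-1}(V) = {kilo} ∉ τ ✗.
  V = {[lima=november]}: π^{-1}(V) = {lima, november} ∉ τ ✗.
  V = {[kilo], [lima=november]}: π^{-1}(V) = {kilo, lima, november} ∉ τ ✗.
  V = {[mike]}: π^{-1}(V) = {mike} ∈ τ ✓.
  V = {[kilo], [mike]}: π^{-1}(V) = {kilo, mike} ∉ τ ✗.
  V = {[lima=november], [mike]}: π^{-1}(V) = {lima, mike, november} ∉ τ ✗.
  V = {[kilo], [lima=november], [mike]}: π^{-1}(V) = {kilo, lima, mike, november} ∈ τ ✓.
Open sets in the quotient: τ_Q = {{}, {[mike]}, {[kilo], [lima=november], [mike]}} (3 elements).


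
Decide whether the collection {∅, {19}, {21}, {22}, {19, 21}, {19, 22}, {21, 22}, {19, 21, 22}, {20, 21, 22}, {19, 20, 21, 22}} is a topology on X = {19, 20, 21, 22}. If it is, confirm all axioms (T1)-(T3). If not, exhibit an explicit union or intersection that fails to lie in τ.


τ IS a topology on X.

Axiom (T1): ∅ ∈ τ? Yes; X ∈ τ? Yes.
Axiom (T2/T3): check pairwise unions and intersections of members of τ.
All pairwise intersections and unions checked — each lies in τ. Therefore τ satisfies (T1), (T2), (T3): it IS a topology on X.


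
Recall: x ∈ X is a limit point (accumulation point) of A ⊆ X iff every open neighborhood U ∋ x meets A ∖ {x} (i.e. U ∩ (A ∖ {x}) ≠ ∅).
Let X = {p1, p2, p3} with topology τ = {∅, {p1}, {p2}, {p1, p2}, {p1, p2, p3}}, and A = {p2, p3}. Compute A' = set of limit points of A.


A' = {p3}

For each x ∈ X, list the open sets U ∈ τ with x ∈ U, then check whether U ∩ (A ∖ {x}) ≠ ∅ for every such U.
  x = p1: open {p1} ∋ x has {p1} ∩ (A ∖ {p1}) = ∅, so x is NOT a limit point.
  x = p2: open {p2} ∋ x has {p2} ∩ (A ∖ {p2}) = ∅, so x is NOT a limit point.
  x = p3: opens ∋ x are {p1, p2, p3}; each meets A ∖ {p3}, so x IS a limit point.
Collecting: A' = {p3}.


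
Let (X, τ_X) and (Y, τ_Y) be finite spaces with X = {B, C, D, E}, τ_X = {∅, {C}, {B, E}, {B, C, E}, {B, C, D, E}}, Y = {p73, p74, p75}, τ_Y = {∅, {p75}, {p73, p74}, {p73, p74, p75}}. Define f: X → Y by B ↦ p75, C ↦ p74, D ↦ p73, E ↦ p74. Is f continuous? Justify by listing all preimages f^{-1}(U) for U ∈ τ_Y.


f is NOT continuous.

Compute f^{-1}(U) for each U ∈ τ_Y:
  U = ∅: f^{-1}(U) = ∅ ∈ τ_X ✓.
  U = {p75}: f^{-1}(U) = {B} ∉ τ_X ✗.
  U = {p73, p74}: f^{-1}(U) = {C, D, E} ∉ τ_X ✗.
  U = {p73, p74, p75}: f^{-1}(U) = {B, C, D, E} ∈ τ_X ✓.
Found U = {p75} with f^{-1}(U) = {B} not in τ_X. Therefore f is NOT continuous.


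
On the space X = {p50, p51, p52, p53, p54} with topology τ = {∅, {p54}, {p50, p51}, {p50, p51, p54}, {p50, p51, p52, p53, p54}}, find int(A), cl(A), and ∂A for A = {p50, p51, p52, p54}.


int(A) = {p50, p51, p54}, cl(A) = {p50, p51, p52, p53, p54}, ∂A = {p52, p53}.

Closed sets in (X, τ) are complements of opens:
  closed(X, τ) = {∅, {p52, p53}, {p52, p53, p54}, {p50, p51, p52, p53}, {p50, p51, p52, p53, p54}}.
int(A) = ⋃ {U ∈ τ : U ⊆ A}. Opens contained in A: ∅, {p54}, {p50, p51}, {p50, p51, p54}.
Taking the union of these: int(A) = {p50, p51, p54}.
cl(A) = ⋂ {C closed : A ⊆ C}. Closed sets containing A: {p50, p51, p52, p53, p54}.
Intersecting these: cl(A) = {p50, p51, p52, p53, p54}.
∂A = cl(A) ∖ int(A) = {p50, p51, p52, p53, p54} ∖ {p50, p51, p54} = {p52, p53}.


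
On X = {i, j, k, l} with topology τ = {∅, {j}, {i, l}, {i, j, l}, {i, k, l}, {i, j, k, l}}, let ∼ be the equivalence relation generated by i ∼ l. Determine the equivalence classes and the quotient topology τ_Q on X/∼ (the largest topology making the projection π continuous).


X/∼ = {[i=l], [j], [k]}; |τ_Q| = 6.

Equivalence classes: [i=l], [j], [k].
Quotient map π: X → X/∼ sends i ↦ [i=l], j ↦ [j], k ↦ [k], l ↦ [i=l].
For each subset V ⊆ X/∼, compute π^{-1}(V) ⊆ X and check whether π^{-1}(V) ∈ τ. V is open in τ_Q iff π^{-1}(V) ∈ τ.
  V = {}: π^{-1}(V) = ∅ ∈ τ ✓.
  V = {[i=l]}: π^{-1}(V) = {i, l} ∈ τ ✓.
  V = {[j]}: π^{-1}(V) = {j} ∈ τ ✓.
  V = {[i=l], [j]}: π^{-1}(V) = {i, j, l} ∈ τ ✓.
  V = {[k]}: π^{-1}(V) = {k} ∉ τ ✗.
  V = {[i=l], [k]}: π^{-1}(V) = {i, k, l} ∈ τ ✓.
  V = {[j], [k]}: π^{-1}(V) = {j, k} ∉ τ ✗.
  V = {[i=l], [j], [k]}: π^{-1}(V) = {i, j, k, l} ∈ τ ✓.
Open sets in the quotient: τ_Q = {{}, {[i=l]}, {[j]}, {[i=l], [j]}, {[i=l], [k]}, {[i=l], [j], [k]}} (6 elements).


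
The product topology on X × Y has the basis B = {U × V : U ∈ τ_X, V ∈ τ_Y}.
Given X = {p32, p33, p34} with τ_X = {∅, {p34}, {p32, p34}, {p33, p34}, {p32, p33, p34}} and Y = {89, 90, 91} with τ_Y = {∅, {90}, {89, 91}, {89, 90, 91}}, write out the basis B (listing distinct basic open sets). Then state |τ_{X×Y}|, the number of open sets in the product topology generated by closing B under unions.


Basis B = {∅ × ∅, {p34} × {90}, {p32, p34} × {90}, {p33, p34} × {90}, {p34} × {89, 91}, {p32, p33, p34} × {90}, {p34} × {89, 90, 91}, {p32, p34} × {89, 91}, {p33, p34} × {89, 91}, {p32, p34} × {89, 90, 91}, {p32, p33, p34} × {89, 91}, {p33, p34} × {89, 90, 91}, {p32, p33, p34} × {89, 90, 91}}; |τ_{X×Y}| = 25.

Enumerate products U × V with U ∈ τ_X, V ∈ τ_Y (deduplicated):
  ∅ × ∅ = {} (∅)
  {p34} × {90} = {(p34,90)}
  {p32, p34} × {90} = {(p32,90), (p34,90)}
  {p33, p34} × {90} = {(p33,90), (p34,90)}
  {p34} × {89, 91} = {(p34,89), (p34,91)}
  {p32, p33, p34} × {90} = {(p32,90), (p33,90), (p34,90)}
  {p34} × {89, 90, 91} = {(p34,89), (p34,90), (p34,91)}
  {p32, p34} × {89, 91} = {(p32,89), (p32,91), (p34,89), (p34,91)}
  {p33, p34} × {89, 91} = {(p33,89), (p33,91), (p34,89), (p34,91)}
  {p32, p34} × {89, 90, 91} = {(p32,89), (p32,90), (p32,91), (p34,89), (p34,90), (p34,91)}
  {p32, p33, p34} × {89, 91} = {(p32,89), (p32,91), (p33,89), (p33,91), (p34,89), (p34,91)}
  {p33, p34} × {89, 90, 91} = {(p33,89), (p33,90), (p33,91), (p34,89), (p34,90), (p34,91)}
  {p32, p33, p34} × {89, 90, 91} = {(p32,89), (p32,90), (p32,91), (p33,89), (p33,90), (p33,91), (p34,89), (p34,90), (p34,91)}
These 13 distinct sets form the basis B.
Close under arbitrary unions to get τ_{X×Y}; counting gives |τ_{X×Y}| = 25.


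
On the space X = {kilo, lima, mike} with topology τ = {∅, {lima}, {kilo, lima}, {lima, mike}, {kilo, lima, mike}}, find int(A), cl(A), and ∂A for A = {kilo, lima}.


int(A) = {kilo, lima}, cl(A) = {kilo, lima, mike}, ∂A = {mike}.

Closed sets in (X, τ) are complements of opens:
  closed(X, τ) = {∅, {kilo}, {mike}, {kilo, mike}, {kilo, lima, mike}}.
int(A) = ⋃ {U ∈ τ : U ⊆ A}. Opens contained in A: ∅, {lima}, {kilo, lima}.
Taking the union of these: int(A) = {kilo, lima}.
cl(A) = ⋂ {C closed : A ⊆ C}. Closed sets containing A: {kilo, lima, mike}.
Intersecting these: cl(A) = {kilo, lima, mike}.
∂A = cl(A) ∖ int(A) = {kilo, lima, mike} ∖ {kilo, lima} = {mike}.


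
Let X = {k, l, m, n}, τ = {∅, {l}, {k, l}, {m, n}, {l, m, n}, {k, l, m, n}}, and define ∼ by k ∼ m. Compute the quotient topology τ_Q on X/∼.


X/∼ = {[k=m], [l], [n]}; |τ_Q| = 3.

Equivalence classes: [k=m], [l], [n].
Quotient map π: X → X/∼ sends k ↦ [k=m], l ↦ [l], m ↦ [k=m], n ↦ [n].
For each subset V ⊆ X/∼, compute π^{-1}(V) ⊆ X and check whether π^{-1}(V) ∈ τ. V is open in τ_Q iff π^{-1}(V) ∈ τ.
  V = {}: π^{-1}(V) = ∅ ∈ τ ✓.
  V = {[k=m]}: π^{-1}(V) = {k, m} ∉ τ ✗.
  V = {[l]}: π^{-1}(V) = {l} ∈ τ ✓.
  V = {[k=m], [l]}: π^{-1}(V) = {k, l, m} ∉ τ ✗.
  V = {[n]}: π^{-1}(V) = {n} ∉ τ ✗.
  V = {[k=m], [n]}: π^{-1}(V) = {k, m, n} ∉ τ ✗.
  V = {[l], [n]}: π^{-1}(V) = {l, n} ∉ τ ✗.
  V = {[k=m], [l], [n]}: π^{-1}(V) = {k, l, m, n} ∈ τ ✓.
Open sets in the quotient: τ_Q = {{}, {[l]}, {[k=m], [l], [n]}} (3 elements).


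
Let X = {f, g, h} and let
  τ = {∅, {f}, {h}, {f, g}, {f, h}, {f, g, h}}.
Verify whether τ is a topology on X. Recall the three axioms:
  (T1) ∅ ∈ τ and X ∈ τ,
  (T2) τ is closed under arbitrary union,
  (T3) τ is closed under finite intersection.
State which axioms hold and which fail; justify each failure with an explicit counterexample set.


τ IS a topology on X.

Axiom (T1): ∅ ∈ τ? Yes; X ∈ τ? Yes.
Axiom (T2/T3): check pairwise unions and intersections of members of τ.
All pairwise intersections and unions checked — each lies in τ. Therefore τ satisfies (T1), (T2), (T3): it IS a topology on X.


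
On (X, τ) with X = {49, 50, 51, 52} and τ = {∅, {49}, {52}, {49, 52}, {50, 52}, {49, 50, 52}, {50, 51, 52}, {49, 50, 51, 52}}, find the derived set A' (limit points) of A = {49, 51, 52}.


A' = {50, 51}

For each x ∈ X, list the open sets U ∈ τ with x ∈ U, then check whether U ∩ (A ∖ {x}) ≠ ∅ for every such U.
  x = 49: open {49} ∋ x has {49} ∩ (A ∖ {49}) = ∅, so x is NOT a limit point.
  x = 50: opens ∋ x are {50, 52}, {49, 50, 52}, {50, 51, 52}, {49, 50, 51, 52}; each meets A ∖ {50}, so x IS a limit point.
  x = 51: opens ∋ x are {50, 51, 52}, {49, 50, 51, 52}; each meets A ∖ {51}, so x IS a limit point.
  x = 52: open {52} ∋ x has {52} ∩ (A ∖ {52}) = ∅, so x is NOT a limit point.
Collecting: A' = {50, 51}.


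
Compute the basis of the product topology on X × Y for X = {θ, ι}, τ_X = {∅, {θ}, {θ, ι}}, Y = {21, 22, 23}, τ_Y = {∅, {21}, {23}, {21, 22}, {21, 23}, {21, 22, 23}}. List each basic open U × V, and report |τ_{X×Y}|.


Basis B = {∅ × ∅, {θ} × {21}, {θ} × {23}, {θ} × {21, 22}, {θ} × {21, 23}, {θ, ι} × {21}, {θ, ι} × {23}, {θ} × {21, 22, 23}, {θ, ι} × {21, 22}, {θ, ι} × {21, 23}, {θ, ι} × {21, 22, 23}}; |τ_{X×Y}| = 18.

Enumerate products U × V with U ∈ τ_X, V ∈ τ_Y (deduplicated):
  ∅ × ∅ = {} (∅)
  {θ} × {21} = {(θ,21)}
  {θ} × {23} = {(θ,23)}
  {θ} × {21, 22} = {(θ,21), (θ,22)}
  {θ} × {21, 23} = {(θ,21), (θ,23)}
  {θ, ι} × {21} = {(θ,21), (ι,21)}
  {θ, ι} × {23} = {(θ,23), (ι,23)}
  {θ} × {21, 22, 23} = {(θ,21), (θ,22), (θ,23)}
  {θ, ι} × {21, 22} = {(θ,21), (θ,22), (ι,21), (ι,22)}
  {θ, ι} × {21, 23} = {(θ,21), (θ,23), (ι,21), (ι,23)}
  {θ, ι} × {21, 22, 23} = {(θ,21), (θ,22), (θ,23), (ι,21), (ι,22), (ι,23)}
These 11 distinct sets form the basis B.
Close under arbitrary unions to get τ_{X×Y}; counting gives |τ_{X×Y}| = 18.


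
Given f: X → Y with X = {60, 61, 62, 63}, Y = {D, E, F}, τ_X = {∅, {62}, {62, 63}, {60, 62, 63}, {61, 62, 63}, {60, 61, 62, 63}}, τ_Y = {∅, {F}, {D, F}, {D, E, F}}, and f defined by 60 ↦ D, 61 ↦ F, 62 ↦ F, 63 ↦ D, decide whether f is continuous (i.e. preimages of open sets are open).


f is NOT continuous.

Compute f^{-1}(U) for each U ∈ τ_Y:
  U = ∅: f^{-1}(U) = ∅ ∈ τ_X ✓.
  U = {F}: f^{-1}(U) = {61, 62} ∉ τ_X ✗.
  U = {D, F}: f^{-1}(U) = {60, 61, 62, 63} ∈ τ_X ✓.
  U = {D, E, F}: f^{-1}(U) = {60, 61, 62, 63} ∈ τ_X ✓.
Found U = {F} with f^{-1}(U) = {61, 62} not in τ_X. Therefore f is NOT continuous.


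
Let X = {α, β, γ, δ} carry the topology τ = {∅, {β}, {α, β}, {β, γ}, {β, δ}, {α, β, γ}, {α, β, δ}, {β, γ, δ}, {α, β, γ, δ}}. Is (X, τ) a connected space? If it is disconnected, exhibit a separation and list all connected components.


(X, τ) is connected.

Find clopen sets (U ∈ τ with X ∖ U ∈ τ):
  U = ∅, X ∖ U = {α, β, γ, δ} — both open, so U is clopen.
  U = {α, β, γ, δ}, X ∖ U = ∅ — both open, so U is clopen.
Only trivial clopens (∅ and X) exist, so (X, τ) is connected.
Compute connected components by grouping points that agree on all clopens:
  component: {α, β, γ, δ}


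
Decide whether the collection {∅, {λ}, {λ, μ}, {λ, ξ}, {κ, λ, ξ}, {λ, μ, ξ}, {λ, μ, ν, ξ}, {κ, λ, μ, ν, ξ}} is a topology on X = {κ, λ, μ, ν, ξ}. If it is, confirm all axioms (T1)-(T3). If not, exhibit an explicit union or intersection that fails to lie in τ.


τ is NOT a topology on X.

Axiom (T1): ∅ ∈ τ? Yes; X ∈ τ? Yes.
Axiom (T2/T3): check pairwise unions and intersections of members of τ.
Counterexample for (T2): {λ, μ} ∪ {κ, λ, ξ} = {κ, λ, μ, ξ} ∉ τ. Therefore τ is NOT a topology.


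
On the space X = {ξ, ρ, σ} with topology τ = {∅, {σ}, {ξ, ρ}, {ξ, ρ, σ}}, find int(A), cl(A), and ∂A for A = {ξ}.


int(A) = ∅, cl(A) = {ξ, ρ}, ∂A = {ξ, ρ}.

Closed sets in (X, τ) are complements of opens:
  closed(X, τ) = {∅, {σ}, {ξ, ρ}, {ξ, ρ, σ}}.
int(A) = ⋃ {U ∈ τ : U ⊆ A}. Opens contained in A: ∅.
Taking the union of these: int(A) = ∅.
cl(A) = ⋂ {C closed : A ⊆ C}. Closed sets containing A: {ξ, ρ}, {ξ, ρ, σ}.
Intersecting these: cl(A) = {ξ, ρ}.
∂A = cl(A) ∖ int(A) = {ξ, ρ} ∖ ∅ = {ξ, ρ}.


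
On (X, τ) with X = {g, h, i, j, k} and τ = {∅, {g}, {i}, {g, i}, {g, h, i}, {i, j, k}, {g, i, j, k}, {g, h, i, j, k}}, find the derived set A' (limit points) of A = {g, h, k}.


A' = {h, j}

For each x ∈ X, list the open sets U ∈ τ with x ∈ U, then check whether U ∩ (A ∖ {x}) ≠ ∅ for every such U.
  x = g: open {g} ∋ x has {g} ∩ (A ∖ {g}) = ∅, so x is NOT a limit point.
  x = h: opens ∋ x are {g, h, i}, {g, h, i, j, k}; each meets A ∖ {h}, so x IS a limit point.
  x = i: open {i} ∋ x has {i} ∩ (A ∖ {i}) = ∅, so x is NOT a limit point.
  x = j: opens ∋ x are {i, j, k}, {g, i, j, k}, {g, h, i, j, k}; each meets A ∖ {j}, so x IS a limit point.
  x = k: open {i, j, k} ∋ x has {i, j, k} ∩ (A ∖ {k}) = ∅, so x is NOT a limit point.
Collecting: A' = {h, j}.


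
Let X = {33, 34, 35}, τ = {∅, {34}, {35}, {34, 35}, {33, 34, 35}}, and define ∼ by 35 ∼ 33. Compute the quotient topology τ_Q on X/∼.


X/∼ = {[33=35], [34]}; |τ_Q| = 3.

Equivalence classes: [33=35], [34].
Quotient map π: X → X/∼ sends 33 ↦ [33=35], 34 ↦ [34], 35 ↦ [33=35].
For each subset V ⊆ X/∼, compute π^{-1}(V) ⊆ X and check whether π^{-1}(V) ∈ τ. V is open in τ_Q iff π^{-1}(V) ∈ τ.
  V = {}: π^{-1}(V) = ∅ ∈ τ ✓.
  V = {[33=35]}: π^{-1}(V) = {33, 35} ∉ τ ✗.
  V = {[34]}: π^{-1}(V) = {34} ∈ τ ✓.
  V = {[33=35], [34]}: π^{-1}(V) = {33, 34, 35} ∈ τ ✓.
Open sets in the quotient: τ_Q = {{}, {[34]}, {[33=35], [34]}} (3 elements).


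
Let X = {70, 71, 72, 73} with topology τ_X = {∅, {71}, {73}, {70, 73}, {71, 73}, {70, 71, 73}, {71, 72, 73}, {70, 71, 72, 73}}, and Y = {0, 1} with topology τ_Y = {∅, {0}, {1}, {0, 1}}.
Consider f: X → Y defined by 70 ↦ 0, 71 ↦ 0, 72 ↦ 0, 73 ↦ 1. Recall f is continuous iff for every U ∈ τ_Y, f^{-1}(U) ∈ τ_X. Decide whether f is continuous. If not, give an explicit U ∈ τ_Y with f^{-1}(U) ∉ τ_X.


f is NOT continuous.

Compute f^{-1}(U) for each U ∈ τ_Y:
  U = ∅: f^{-1}(U) = ∅ ∈ τ_X ✓.
  U = {0}: f^{-1}(U) = {70, 71, 72} ∉ τ_X ✗.
  U = {1}: f^{-1}(U) = {73} ∈ τ_X ✓.
  U = {0, 1}: f^{-1}(U) = {70, 71, 72, 73} ∈ τ_X ✓.
Found U = {0} with f^{-1}(U) = {70, 71, 72} not in τ_X. Therefore f is NOT continuous.


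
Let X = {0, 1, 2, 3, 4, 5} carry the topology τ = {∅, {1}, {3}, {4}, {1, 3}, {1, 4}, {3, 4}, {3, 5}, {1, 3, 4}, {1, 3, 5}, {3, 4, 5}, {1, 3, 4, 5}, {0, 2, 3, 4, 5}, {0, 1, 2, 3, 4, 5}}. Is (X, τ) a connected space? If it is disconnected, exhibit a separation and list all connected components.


(X, τ) is disconnected; components = [{1}, {0, 2, 3, 4, 5}].

Find clopen sets (U ∈ τ with X ∖ U ∈ τ):
  U = ∅, X ∖ U = {0, 1, 2, 3, 4, 5} — both open, so U is clopen.
  U = {1}, X ∖ U = {0, 2, 3, 4, 5} — both open, so U is clopen.
  U = {0, 2, 3, 4, 5}, X ∖ U = {1} — both open, so U is clopen.
  U = {0, 1, 2, 3, 4, 5}, X ∖ U = ∅ — both open, so U is clopen.
Nontrivial clopen(s) exist: e.g. {0, 2, 3, 4, 5}. So (X, τ) is disconnected.
Compute connected components by grouping points that agree on all clopens:
  component: {1}
  component: {0, 2, 3, 4, 5}


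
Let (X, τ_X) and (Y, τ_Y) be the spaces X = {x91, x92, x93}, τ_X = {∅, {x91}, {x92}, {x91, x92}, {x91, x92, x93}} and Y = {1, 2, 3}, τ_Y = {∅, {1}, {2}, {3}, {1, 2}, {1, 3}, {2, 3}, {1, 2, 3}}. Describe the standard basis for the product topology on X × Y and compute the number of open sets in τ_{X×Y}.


Basis B = {∅ × ∅, {x91} × {1}, {x91} × {2}, {x91} × {3}, {x92} × {1}, {x92} × {2}, {x92} × {3}, {x91} × {1, 2}, {x91} × {1, 3}, {x91, x92} × {1}, {x91} × {2, 3}, {x91, x92} × {2}, {x91, x92} × {3}, {x92} × {1, 2}, {x92} × {1, 3}, {x92} × {2, 3}, {x91} × {1, 2, 3}, {x91, x92, x93} × {1}, {x91, x92, x93} × {2}, {x91, x92, x93} × {3}, {x92} × {1, 2, 3}, {x91, x92} × {1, 2}, {x91, x92} × {1, 3}, {x91, x92} × {2, 3}, {x91, x92} × {1, 2, 3}, {x91, x92, x93} × {1, 2}, {x91, x92, x93} × {1, 3}, {x91, x92, x93} × {2, 3}, {x91, x92, x93} × {1, 2, 3}}; |τ_{X×Y}| = 125.

Enumerate products U × V with U ∈ τ_X, V ∈ τ_Y (deduplicated):
  ∅ × ∅ = {} (∅)
  {x91} × {1} = {(x91,1)}
  {x91} × {2} = {(x91,2)}
  {x91} × {3} = {(x91,3)}
  {x92} × {1} = {(x92,1)}
  {x92} × {2} = {(x92,2)}
  {x92} × {3} = {(x92,3)}
  {x91} × {1, 2} = {(x91,1), (x91,2)}
  {x91} × {1, 3} = {(x91,1), (x91,3)}
  {x91, x92} × {1} = {(x91,1), (x92,1)}
  {x91} × {2, 3} = {(x91,2), (x91,3)}
  {x91, x92} × {2} = {(x91,2), (x92,2)}
  {x91, x92} × {3} = {(x91,3), (x92,3)}
  {x92} × {1, 2} = {(x92,1), (x92,2)}
  {x92} × {1, 3} = {(x92,1), (x92,3)}
  {x92} × {2, 3} = {(x92,2), (x92,3)}
  {x91} × {1, 2, 3} = {(x91,1), (x91,2), (x91,3)}
  {x91, x92, x93} × {1} = {(x91,1), (x92,1), (x93,1)}
  {x91, x92, x93} × {2} = {(x91,2), (x92,2), (x93,2)}
  {x91, x92, x93} × {3} = {(x91,3), (x92,3), (x93,3)}
  {x92} × {1, 2, 3} = {(x92,1), (x92,2), (x92,3)}
  {x91, x92} × {1, 2} = {(x91,1), (x91,2), (x92,1), (x92,2)}
  {x91, x92} × {1, 3} = {(x91,1), (x91,3), (x92,1), (x92,3)}
  {x91, x92} × {2, 3} = {(x91,2), (x91,3), (x92,2), (x92,3)}
  {x91, x92} × {1, 2, 3} = {(x91,1), (x91,2), (x91,3), (x92,1), (x92,2), (x92,3)}
  {x91, x92, x93} × {1, 2} = {(x91,1), (x91,2), (x92,1), (x92,2), (x93,1), (x93,2)}
  {x91, x92, x93} × {1, 3} = {(x91,1), (x91,3), (x92,1), (x92,3), (x93,1), (x93,3)}
  {x91, x92, x93} × {2, 3} = {(x91,2), (x91,3), (x92,2), (x92,3), (x93,2), (x93,3)}
  {x91, x92, x93} × {1, 2, 3} = {(x91,1), (x91,2), (x91,3), (x92,1), (x92,2), (x92,3), (x93,1), (x93,2), (x93,3)}
These 29 distinct sets form the basis B.
Close under arbitrary unions to get τ_{X×Y}; counting gives |τ_{X×Y}| = 125.


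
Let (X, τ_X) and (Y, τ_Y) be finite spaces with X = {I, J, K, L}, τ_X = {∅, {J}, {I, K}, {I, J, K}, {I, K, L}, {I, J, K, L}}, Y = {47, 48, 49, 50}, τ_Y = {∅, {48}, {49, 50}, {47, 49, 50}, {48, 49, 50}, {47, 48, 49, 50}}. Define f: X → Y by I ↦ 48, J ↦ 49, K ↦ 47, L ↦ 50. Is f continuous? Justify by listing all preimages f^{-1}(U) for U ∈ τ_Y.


f is NOT continuous.

Compute f^{-1}(U) for each U ∈ τ_Y:
  U = ∅: f^{-1}(U) = ∅ ∈ τ_X ✓.
  U = {48}: f^{-1}(U) = {I} ∉ τ_X ✗.
  U = {49, 50}: f^{-1}(U) = {J, L} ∉ τ_X ✗.
  U = {47, 49, 50}: f^{-1}(U) = {J, K, L} ∉ τ_X ✗.
  U = {48, 49, 50}: f^{-1}(U) = {I, J, L} ∉ τ_X ✗.
  U = {47, 48, 49, 50}: f^{-1}(U) = {I, J, K, L} ∈ τ_X ✓.
Found U = {48} with f^{-1}(U) = {I} not in τ_X. Therefore f is NOT continuous.


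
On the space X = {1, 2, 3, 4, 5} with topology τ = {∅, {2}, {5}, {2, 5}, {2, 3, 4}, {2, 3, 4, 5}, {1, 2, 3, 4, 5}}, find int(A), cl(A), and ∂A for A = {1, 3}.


int(A) = ∅, cl(A) = {1, 3, 4}, ∂A = {1, 3, 4}.

Closed sets in (X, τ) are complements of opens:
  closed(X, τ) = {∅, {1}, {1, 5}, {1, 3, 4}, {1, 2, 3, 4}, {1, 3, 4, 5}, {1, 2, 3, 4, 5}}.
int(A) = ⋃ {U ∈ τ : U ⊆ A}. Opens contained in A: ∅.
Taking the union of these: int(A) = ∅.
cl(A) = ⋂ {C closed : A ⊆ C}. Closed sets containing A: {1, 3, 4}, {1, 2, 3, 4}, {1, 3, 4, 5}, {1, 2, 3, 4, 5}.
Intersecting these: cl(A) = {1, 3, 4}.
∂A = cl(A) ∖ int(A) = {1, 3, 4} ∖ ∅ = {1, 3, 4}.


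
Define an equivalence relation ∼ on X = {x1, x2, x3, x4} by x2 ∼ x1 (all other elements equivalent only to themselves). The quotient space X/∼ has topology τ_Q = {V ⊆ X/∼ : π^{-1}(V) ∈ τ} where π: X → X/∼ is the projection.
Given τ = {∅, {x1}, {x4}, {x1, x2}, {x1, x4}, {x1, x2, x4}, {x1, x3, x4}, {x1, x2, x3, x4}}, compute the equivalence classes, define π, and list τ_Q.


X/∼ = {[x1=x2], [x3], [x4]}; |τ_Q| = 5.

Equivalence classes: [x1=x2], [x3], [x4].
Quotient map π: X → X/∼ sends x1 ↦ [x1=x2], x2 ↦ [x1=x2], x3 ↦ [x3], x4 ↦ [x4].
For each subset V ⊆ X/∼, compute π^{-1}(V) ⊆ X and check whether π^{-1}(V) ∈ τ. V is open in τ_Q iff π^{-1}(V) ∈ τ.
  V = {}: π^{-1}(V) = ∅ ∈ τ ✓.
  V = {[x1=x2]}: π^{-1}(V) = {x1, x2} ∈ τ ✓.
  V = {[x3]}: π^{-1}(V) = {x3} ∉ τ ✗.
  V = {[x1=x2], [x3]}: π^{-1}(V) = {x1, x2, x3} ∉ τ ✗.
  V = {[x4]}: π^{-1}(V) = {x4} ∈ τ ✓.
  V = {[x1=x2], [x4]}: π^{-1}(V) = {x1, x2, x4} ∈ τ ✓.
  V = {[x3], [x4]}: π^{-1}(V) = {x3, x4} ∉ τ ✗.
  V = {[x1=x2], [x3], [x4]}: π^{-1}(V) = {x1, x2, x3, x4} ∈ τ ✓.
Open sets in the quotient: τ_Q = {{}, {[x1=x2]}, {[x4]}, {[x1=x2], [x4]}, {[x1=x2], [x3], [x4]}} (5 elements).


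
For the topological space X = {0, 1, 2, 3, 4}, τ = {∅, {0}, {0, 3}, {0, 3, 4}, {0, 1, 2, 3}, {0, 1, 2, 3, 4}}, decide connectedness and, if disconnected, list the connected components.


(X, τ) is connected.

Find clopen sets (U ∈ τ with X ∖ U ∈ τ):
  U = ∅, X ∖ U = {0, 1, 2, 3, 4} — both open, so U is clopen.
  U = {0, 1, 2, 3, 4}, X ∖ U = ∅ — both open, so U is clopen.
Only trivial clopens (∅ and X) exist, so (X, τ) is connected.
Compute connected components by grouping points that agree on all clopens:
  component: {0, 1, 2, 3, 4}


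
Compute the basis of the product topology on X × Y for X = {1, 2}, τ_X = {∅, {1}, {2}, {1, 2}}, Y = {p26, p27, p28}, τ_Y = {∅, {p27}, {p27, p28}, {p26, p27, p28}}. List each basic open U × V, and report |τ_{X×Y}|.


Basis B = {∅ × ∅, {1} × {p27}, {2} × {p27}, {1} × {p27, p28}, {1, 2} × {p27}, {2} × {p27, p28}, {1} × {p26, p27, p28}, {2} × {p26, p27, p28}, {1, 2} × {p27, p28}, {1, 2} × {p26, p27, p28}}; |τ_{X×Y}| = 16.

Enumerate products U × V with U ∈ τ_X, V ∈ τ_Y (deduplicated):
  ∅ × ∅ = {} (∅)
  {1} × {p27} = {(1,p27)}
  {2} × {p27} = {(2,p27)}
  {1} × {p27, p28} = {(1,p27), (1,p28)}
  {1, 2} × {p27} = {(1,p27), (2,p27)}
  {2} × {p27, p28} = {(2,p27), (2,p28)}
  {1} × {p26, p27, p28} = {(1,p26), (1,p27), (1,p28)}
  {2} × {p26, p27, p28} = {(2,p26), (2,p27), (2,p28)}
  {1, 2} × {p27, p28} = {(1,p27), (1,p28), (2,p27), (2,p28)}
  {1, 2} × {p26, p27, p28} = {(1,p26), (1,p27), (1,p28), (2,p26), (2,p27), (2,p28)}
These 10 distinct sets form the basis B.
Close under arbitrary unions to get τ_{X×Y}; counting gives |τ_{X×Y}| = 16.


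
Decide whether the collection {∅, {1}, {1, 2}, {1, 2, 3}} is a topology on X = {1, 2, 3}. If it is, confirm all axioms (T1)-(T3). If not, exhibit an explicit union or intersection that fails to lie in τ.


τ IS a topology on X.

Axiom (T1): ∅ ∈ τ? Yes; X ∈ τ? Yes.
Axiom (T2/T3): check pairwise unions and intersections of members of τ.
All pairwise intersections and unions checked — each lies in τ. Therefore τ satisfies (T1), (T2), (T3): it IS a topology on X.


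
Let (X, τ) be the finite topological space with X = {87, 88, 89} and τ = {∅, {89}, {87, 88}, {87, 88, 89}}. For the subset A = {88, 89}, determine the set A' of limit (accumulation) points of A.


A' = {87}

For each x ∈ X, list the open sets U ∈ τ with x ∈ U, then check whether U ∩ (A ∖ {x}) ≠ ∅ for every such U.
  x = 87: opens ∋ x are {87, 88}, {87, 88, 89}; each meets A ∖ {87}, so x IS a limit point.
  x = 88: open {87, 88} ∋ x has {87, 88} ∩ (A ∖ {88}) = ∅, so x is NOT a limit point.
  x = 89: open {89} ∋ x has {89} ∩ (A ∖ {89}) = ∅, so x is NOT a limit point.
Collecting: A' = {87}.


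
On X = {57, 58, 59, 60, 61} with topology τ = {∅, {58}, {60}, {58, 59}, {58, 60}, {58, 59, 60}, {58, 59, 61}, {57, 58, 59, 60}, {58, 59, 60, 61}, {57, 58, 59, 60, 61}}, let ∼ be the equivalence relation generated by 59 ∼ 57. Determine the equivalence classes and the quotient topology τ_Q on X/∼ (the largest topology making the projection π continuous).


X/∼ = {[57=59], [58], [60], [61]}; |τ_Q| = 6.

Equivalence classes: [57=59], [58], [60], [61].
Quotient map π: X → X/∼ sends 57 ↦ [57=59], 58 ↦ [58], 59 ↦ [57=59], 60 ↦ [60], 61 ↦ [61].
For each subset V ⊆ X/∼, compute π^{-1}(V) ⊆ X and check whether π^{-1}(V) ∈ τ. V is open in τ_Q iff π^{-1}(V) ∈ τ.
  V = {}: π^{-1}(V) = ∅ ∈ τ ✓.
  V = {[57=59]}: π^{-1}(V) = {57, 59} ∉ τ ✗.
  V = {[58]}: π^{-1}(V) = {58} ∈ τ ✓.
  V = {[57=59], [58]}: π^{-1}(V) = {57, 58, 59} ∉ τ ✗.
  V = {[60]}: π^{-1}(V) = {60} ∈ τ ✓.
  V = {[57=59], [60]}: π^{-1}(V) = {57, 59, 60} ∉ τ ✗.
  V = {[58], [60]}: π^{-1}(V) = {58, 60} ∈ τ ✓.
  V = {[57=59], [58], [60]}: π^{-1}(V) = {57, 58, 59, 60} ∈ τ ✓.
  V = {[61]}: π^{-1}(V) = {61} ∉ τ ✗.
  V = {[57=59], [61]}: π^{-1}(V) = {57, 59, 61} ∉ τ ✗.
  V = {[58], [61]}: π^{-1}(V) = {58, 61} ∉ τ ✗.
  V = {[57=59], [58], [61]}: π^{-1}(V) = {57, 58, 59, 61} ∉ τ ✗.
  V = {[60], [61]}: π^{-1}(V) = {60, 61} ∉ τ ✗.
  V = {[57=59], [60], [61]}: π^{-1}(V) = {57, 59, 60, 61} ∉ τ ✗.
  V = {[58], [60], [61]}: π^{-1}(V) = {58, 60, 61} ∉ τ ✗.
  V = {[57=59], [58], [60], [61]}: π^{-1}(V) = {57, 58, 59, 60, 61} ∈ τ ✓.
Open sets in the quotient: τ_Q = {{}, {[58]}, {[60]}, {[58], [60]}, {[57=59], [58], [60]}, {[57=59], [58], [60], [61]}} (6 elements).


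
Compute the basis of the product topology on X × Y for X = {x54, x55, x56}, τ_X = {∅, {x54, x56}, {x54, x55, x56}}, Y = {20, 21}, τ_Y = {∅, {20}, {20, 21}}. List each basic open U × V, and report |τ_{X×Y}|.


Basis B = {∅ × ∅, {x54, x56} × {20}, {x54, x55, x56} × {20}, {x54, x56} × {20, 21}, {x54, x55, x56} × {20, 21}}; |τ_{X×Y}| = 6.

Enumerate products U × V with U ∈ τ_X, V ∈ τ_Y (deduplicated):
  ∅ × ∅ = {} (∅)
  {x54, x56} × {20} = {(x54,20), (x56,20)}
  {x54, x55, x56} × {20} = {(x54,20), (x55,20), (x56,20)}
  {x54, x56} × {20, 21} = {(x54,20), (x54,21), (x56,20), (x56,21)}
  {x54, x55, x56} × {20, 21} = {(x54,20), (x54,21), (x55,20), (x55,21), (x56,20), (x56,21)}
These 5 distinct sets form the basis B.
Close under arbitrary unions to get τ_{X×Y}; counting gives |τ_{X×Y}| = 6.


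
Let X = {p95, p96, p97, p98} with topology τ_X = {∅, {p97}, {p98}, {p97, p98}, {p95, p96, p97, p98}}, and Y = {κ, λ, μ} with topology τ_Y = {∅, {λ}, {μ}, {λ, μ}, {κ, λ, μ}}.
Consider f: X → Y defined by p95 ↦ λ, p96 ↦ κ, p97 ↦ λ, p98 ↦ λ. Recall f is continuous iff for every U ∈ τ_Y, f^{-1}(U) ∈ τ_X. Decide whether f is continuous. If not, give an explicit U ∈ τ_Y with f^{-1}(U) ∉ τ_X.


f is NOT continuous.

Compute f^{-1}(U) for each U ∈ τ_Y:
  U = ∅: f^{-1}(U) = ∅ ∈ τ_X ✓.
  U = {λ}: f^{-1}(U) = {p95, p97, p98} ∉ τ_X ✗.
  U = {μ}: f^{-1}(U) = ∅ ∈ τ_X ✓.
  U = {λ, μ}: f^{-1}(U) = {p95, p97, p98} ∉ τ_X ✗.
  U = {κ, λ, μ}: f^{-1}(U) = {p95, p96, p97, p98} ∈ τ_X ✓.
Found U = {λ} with f^{-1}(U) = {p95, p97, p98} not in τ_X. Therefore f is NOT continuous.


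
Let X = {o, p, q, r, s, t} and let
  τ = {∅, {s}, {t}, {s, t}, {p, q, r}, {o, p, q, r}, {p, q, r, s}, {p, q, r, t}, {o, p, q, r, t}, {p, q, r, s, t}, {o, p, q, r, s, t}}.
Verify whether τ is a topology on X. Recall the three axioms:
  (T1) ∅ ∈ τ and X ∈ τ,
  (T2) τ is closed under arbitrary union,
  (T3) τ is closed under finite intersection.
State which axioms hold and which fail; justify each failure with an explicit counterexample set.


τ is NOT a topology on X.

Axiom (T1): ∅ ∈ τ? Yes; X ∈ τ? Yes.
Axiom (T2/T3): check pairwise unions and intersections of members of τ.
Counterexample for (T2): {s} ∪ {o, p, q, r} = {o, p, q, r, s} ∉ τ. Therefore τ is NOT a topology.


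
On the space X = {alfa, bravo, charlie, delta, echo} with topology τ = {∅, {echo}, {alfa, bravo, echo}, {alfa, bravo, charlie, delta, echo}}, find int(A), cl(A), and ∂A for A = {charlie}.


int(A) = ∅, cl(A) = {charlie, delta}, ∂A = {charlie, delta}.

Closed sets in (X, τ) are complements of opens:
  closed(X, τ) = {∅, {charlie, delta}, {alfa, bravo, charlie, delta}, {alfa, bravo, charlie, delta, echo}}.
int(A) = ⋃ {U ∈ τ : U ⊆ A}. Opens contained in A: ∅.
Taking the union of these: int(A) = ∅.
cl(A) = ⋂ {C closed : A ⊆ C}. Closed sets containing A: {charlie, delta}, {alfa, bravo, charlie, delta}, {alfa, bravo, charlie, delta, echo}.
Intersecting these: cl(A) = {charlie, delta}.
∂A = cl(A) ∖ int(A) = {charlie, delta} ∖ ∅ = {charlie, delta}.


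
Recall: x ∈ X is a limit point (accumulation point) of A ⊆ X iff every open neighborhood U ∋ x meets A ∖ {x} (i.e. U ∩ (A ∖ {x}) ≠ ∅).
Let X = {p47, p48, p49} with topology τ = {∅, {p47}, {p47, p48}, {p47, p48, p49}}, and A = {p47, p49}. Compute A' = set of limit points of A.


A' = {p48, p49}

For each x ∈ X, list the open sets U ∈ τ with x ∈ U, then check whether U ∩ (A ∖ {x}) ≠ ∅ for every such U.
  x = p47: open {p47} ∋ x has {p47} ∩ (A ∖ {p47}) = ∅, so x is NOT a limit point.
  x = p48: opens ∋ x are {p47, p48}, {p47, p48, p49}; each meets A ∖ {p48}, so x IS a limit point.
  x = p49: opens ∋ x are {p47, p48, p49}; each meets A ∖ {p49}, so x IS a limit point.
Collecting: A' = {p48, p49}.


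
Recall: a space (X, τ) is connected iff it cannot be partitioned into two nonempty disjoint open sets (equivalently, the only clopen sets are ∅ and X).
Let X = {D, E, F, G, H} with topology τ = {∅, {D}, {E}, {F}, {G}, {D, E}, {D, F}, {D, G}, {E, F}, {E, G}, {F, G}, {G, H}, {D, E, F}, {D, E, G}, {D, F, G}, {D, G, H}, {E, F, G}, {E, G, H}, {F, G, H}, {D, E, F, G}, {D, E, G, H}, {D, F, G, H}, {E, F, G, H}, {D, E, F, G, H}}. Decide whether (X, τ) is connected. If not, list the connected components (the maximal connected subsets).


(X, τ) is disconnected; components = [{D}, {E}, {F}, {G, H}].

Find clopen sets (U ∈ τ with X ∖ U ∈ τ):
  U = ∅, X ∖ U = {D, E, F, G, H} — both open, so U is clopen.
  U = {D}, X ∖ U = {E, F, G, H} — both open, so U is clopen.
  U = {E}, X ∖ U = {D, F, G, H} — both open, so U is clopen.
  U = {F}, X ∖ U = {D, E, G, H} — both open, so U is clopen.
  U = {D, E}, X ∖ U = {F, G, H} — both open, so U is clopen.
  U = {D, F}, X ∖ U = {E, G, H} — both open, so U is clopen.
  U = {E, F}, X ∖ U = {D, G, H} — both open, so U is clopen.
  U = {G, H}, X ∖ U = {D, E, F} — both open, so U is clopen.
  U = {D, E, F}, X ∖ U = {G, H} — both open, so U is clopen.
  U = {D, G, H}, X ∖ U = {E, F} — both open, so U is clopen.
  U = {E, G, H}, X ∖ U = {D, F} — both open, so U is clopen.
  U = {F, G, H}, X ∖ U = {D, E} — both open, so U is clopen.
  U = {D, E, G, H}, X ∖ U = {F} — both open, so U is clopen.
  U = {D, F, G, H}, X ∖ U = {E} — both open, so U is clopen.
  U = {E, F, G, H}, X ∖ U = {D} — both open, so U is clopen.
  U = {D, E, F, G, H}, X ∖ U = ∅ — both open, so U is clopen.
Nontrivial clopen(s) exist: e.g. {D, E, G, H}. So (X, τ) is disconnected.
Compute connected components by grouping points that agree on all clopens:
  component: {D}
  component: {E}
  component: {F}
  component: {G, H}


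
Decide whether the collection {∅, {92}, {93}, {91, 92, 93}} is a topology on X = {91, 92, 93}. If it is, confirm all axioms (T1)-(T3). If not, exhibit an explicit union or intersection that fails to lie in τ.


τ is NOT a topology on X.

Axiom (T1): ∅ ∈ τ? Yes; X ∈ τ? Yes.
Axiom (T2/T3): check pairwise unions and intersections of members of τ.
Counterexample for (T2): {92} ∪ {93} = {92, 93} ∉ τ. Therefore τ is NOT a topology.


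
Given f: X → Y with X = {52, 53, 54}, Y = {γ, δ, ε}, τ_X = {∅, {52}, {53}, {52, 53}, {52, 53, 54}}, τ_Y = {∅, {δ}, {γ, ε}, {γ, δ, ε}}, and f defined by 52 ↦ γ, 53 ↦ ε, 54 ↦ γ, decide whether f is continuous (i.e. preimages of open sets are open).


f IS continuous.

Compute f^{-1}(U) for each U ∈ τ_Y:
  U = ∅: f^{-1}(U) = ∅ ∈ τ_X ✓.
  U = {δ}: f^{-1}(U) = ∅ ∈ τ_X ✓.
  U = {γ, ε}: f^{-1}(U) = {52, 53, 54} ∈ τ_X ✓.
  U = {γ, δ, ε}: f^{-1}(U) = {52, 53, 54} ∈ τ_X ✓.
Every preimage lies in τ_X, so f IS continuous.


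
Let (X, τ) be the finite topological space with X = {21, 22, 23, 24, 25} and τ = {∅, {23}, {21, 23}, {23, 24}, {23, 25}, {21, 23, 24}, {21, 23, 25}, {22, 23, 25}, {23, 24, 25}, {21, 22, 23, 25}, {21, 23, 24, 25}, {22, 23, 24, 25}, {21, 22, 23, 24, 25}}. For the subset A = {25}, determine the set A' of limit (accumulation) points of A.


A' = {22}

For each x ∈ X, list the open sets U ∈ τ with x ∈ U, then check whether U ∩ (A ∖ {x}) ≠ ∅ for every such U.
  x = 21: open {21, 23} ∋ x has {21, 23} ∩ (A ∖ {21}) = ∅, so x is NOT a limit point.
  x = 22: opens ∋ x are {22, 23, 25}, {21, 22, 23, 25}, {22, 23, 24, 25}, {21, 22, 23, 24, 25}; each meets A ∖ {22}, so x IS a limit point.
  x = 23: open {23} ∋ x has {23} ∩ (A ∖ {23}) = ∅, so x is NOT a limit point.
  x = 24: open {23, 24} ∋ x has {23, 24} ∩ (A ∖ {24}) = ∅, so x is NOT a limit point.
  x = 25: open {23, 25} ∋ x has {23, 25} ∩ (A ∖ {25}) = ∅, so x is NOT a limit point.
Collecting: A' = {22}.


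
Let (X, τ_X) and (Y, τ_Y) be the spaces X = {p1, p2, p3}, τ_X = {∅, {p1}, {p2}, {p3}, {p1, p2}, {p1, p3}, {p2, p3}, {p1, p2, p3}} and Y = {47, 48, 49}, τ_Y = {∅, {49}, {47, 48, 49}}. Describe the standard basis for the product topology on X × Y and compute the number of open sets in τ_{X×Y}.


Basis B = {∅ × ∅, {p1} × {49}, {p2} × {49}, {p3} × {49}, {p1, p2} × {49}, {p1, p3} × {49}, {p2, p3} × {49}, {p1} × {47, 48, 49}, {p1, p2, p3} × {49}, {p2} × {47, 48, 49}, {p3} × {47, 48, 49}, {p1, p2} × {47, 48, 49}, {p1, p3} × {47, 48, 49}, {p2, p3} × {47, 48, 49}, {p1, p2, p3} × {47, 48, 49}}; |τ_{X×Y}| = 27.

Enumerate products U × V with U ∈ τ_X, V ∈ τ_Y (deduplicated):
  ∅ × ∅ = {} (∅)
  {p1} × {49} = {(p1,49)}
  {p2} × {49} = {(p2,49)}
  {p3} × {49} = {(p3,49)}
  {p1, p2} × {49} = {(p1,49), (p2,49)}
  {p1, p3} × {49} = {(p1,49), (p3,49)}
  {p2, p3} × {49} = {(p2,49), (p3,49)}
  {p1} × {47, 48, 49} = {(p1,47), (p1,48), (p1,49)}
  {p1, p2, p3} × {49} = {(p1,49), (p2,49), (p3,49)}
  {p2} × {47, 48, 49} = {(p2,47), (p2,48), (p2,49)}
  {p3} × {47, 48, 49} = {(p3,47), (p3,48), (p3,49)}
  {p1, p2} × {47, 48, 49} = {(p1,47), (p1,48), (p1,49), (p2,47), (p2,48), (p2,49)}
  {p1, p3} × {47, 48, 49} = {(p1,47), (p1,48), (p1,49), (p3,47), (p3,48), (p3,49)}
  {p2, p3} × {47, 48, 49} = {(p2,47), (p2,48), (p2,49), (p3,47), (p3,48), (p3,49)}
  {p1, p2, p3} × {47, 48, 49} = {(p1,47), (p1,48), (p1,49), (p2,47), (p2,48), (p2,49), (p3,47), (p3,48), (p3,49)}
These 15 distinct sets form the basis B.
Close under arbitrary unions to get τ_{X×Y}; counting gives |τ_{X×Y}| = 27.


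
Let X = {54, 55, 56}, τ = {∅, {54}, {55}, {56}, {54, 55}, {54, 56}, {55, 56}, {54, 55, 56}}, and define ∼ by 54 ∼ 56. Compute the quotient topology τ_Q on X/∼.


X/∼ = {[54=56], [55]}; |τ_Q| = 4.

Equivalence classes: [54=56], [55].
Quotient map π: X → X/∼ sends 54 ↦ [54=56], 55 ↦ [55], 56 ↦ [54=56].
For each subset V ⊆ X/∼, compute π^{-1}(V) ⊆ X and check whether π^{-1}(V) ∈ τ. V is open in τ_Q iff π^{-1}(V) ∈ τ.
  V = {}: π^{-1}(V) = ∅ ∈ τ ✓.
  V = {[54=56]}: π^{-1}(V) = {54, 56} ∈ τ ✓.
  V = {[55]}: π^{-1}(V) = {55} ∈ τ ✓.
  V = {[54=56], [55]}: π^{-1}(V) = {54, 55, 56} ∈ τ ✓.
Open sets in the quotient: τ_Q = {{}, {[54=56]}, {[55]}, {[54=56], [55]}} (4 elements).
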